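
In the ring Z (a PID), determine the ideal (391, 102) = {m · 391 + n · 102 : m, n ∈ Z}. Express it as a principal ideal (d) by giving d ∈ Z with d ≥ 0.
In the PID Z, (a, b) is generated by gcd(a, b). Compute gcd(391, 102) with the extended Euclidean algorithm, tracking rows (r, s, t) with s·391 + t·102 = r:
  row A: (391, 1, 0)   [1·391 + 0·102 = 391]
  row B: (102, 0, 1)   [0·391 + 1·102 = 102]
  391 = 3·102 + 85   → row C = row A − 3·row B = (85, 1, −3)   [check: 1·391 − 3·102 = 85]
  102 = 1·85 + 17   → row D = row B − 1·row C = (17, −1, 4)   [check: −1·391 + 4·102 = 17]
  85 = 5·17 + 0   → remainder 0, stop. gcd = 17 (last nonzero row D).
So gcd(391, 102) = 17, with Bézout identity −1·391 + 4·102 = 17. Containment (⊇): the Bézout identity exhibits 17 as an element of (391, 102), giving (17) ⊆ (391, 102). Containment (⊆): since 17 | 391 and 17 | 102 (391 = 17·23, 102 = 17·6), every Z-linear combination of 391 and 102 is divisible by 17, so (391, 102) ⊆ (17). Therefore (391, 102) = (17), d = 17.

Final answer: (391, 102) = (17); d = 17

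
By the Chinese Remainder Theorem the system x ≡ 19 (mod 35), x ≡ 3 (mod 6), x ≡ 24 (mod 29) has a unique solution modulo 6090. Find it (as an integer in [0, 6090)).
The moduli 35, 6, 29 are pairwise coprime, so by the CRT there is a unique solution mod 35·6·29 = 6090.
Solve by successive substitution. Start with x ≡ 19 (mod 35).
  Combine with x ≡ 3 (mod 6): write x = 19 + 35·t and require 19 + 35·t ≡ 3 (mod 6), i.e. 35·t ≡ 3 − 19 ≡ 2 (mod 6). Since 35^(−1) ≡ 5 (mod 6) (35 ≡ 5 (mod 6)), t ≡ 5·2 ≡ 4 (mod 6). So x ≡ 19 + 35·4 = 159 (mod 210).
  Combine with x ≡ 24 (mod 29): write x = 159 + 210·t and require 159 + 210·t ≡ 24 (mod 29), i.e. 210·t ≡ 24 − 159 ≡ 10 (mod 29). Since 210^(−1) ≡ 25 (mod 29) (210 ≡ 7 (mod 29)), t ≡ 25·10 ≡ 18 (mod 29). So x ≡ 159 + 210·18 = 3939 (mod 6090).
Unique solution in [0, 6090): x = 3939.

Final answer: x ≡ 3939 (mod 6090); the representative in [0, 6090) is 3939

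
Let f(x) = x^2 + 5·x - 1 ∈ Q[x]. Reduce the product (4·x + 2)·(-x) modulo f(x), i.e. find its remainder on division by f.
a · b ≡ 18·x - 4 (mod f(x))

First multiply in Q[x] without reducing: a · b = -4·x^2 - 2·x. Now divide by f(x) = x^2 + 5·x - 1, eliminating the leading term at each step:
  leading term -4·x^2: subtract (-4)·f(x) = -4·x^2 - 20·x + 4, leaving 18·x - 4
The degree is now < 2, so this is the remainder. Hence a · b ≡ 18·x - 4 in Q[x]/(f).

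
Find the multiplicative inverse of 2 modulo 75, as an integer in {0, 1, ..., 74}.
Apply the extended Euclidean algorithm to (75, 2), tracking rows (r, s, t) with s·75 + t·2 = r. Each division r_prev = q·r_cur + r_new produces the new row as (previous row) − q·(current row):
  row A: (75, 1, 0)   [1·75 + 0·2 = 75]
  row B: (2, 0, 1)   [0·75 + 1·2 = 2]
  75 = 37·2 + 1   → row C = row A − 37·row B = (1, 1, −37)   [check: 1·75 − 37·2 = 1]
  2 = 2·1 + 0   → remainder 0, stop. gcd = 1 (last nonzero row C).
The gcd is 1, so 2 is invertible mod 75. The last nonzero row gives 1·75 − 37·2 = 1, so t = −37. So 2^(−1) ≡ −37 ≡ 38 (mod 75). Verify: 2 · 38 = 76 ≡ 1 (mod 75). ✓

Final answer: 2^(−1) ≡ 38 (mod 75)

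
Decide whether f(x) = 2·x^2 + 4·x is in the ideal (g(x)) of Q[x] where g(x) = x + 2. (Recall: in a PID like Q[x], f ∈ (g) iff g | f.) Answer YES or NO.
YES

In Q[x] the ideal (g) consists of all multiples of g, so f ∈ (g) iff g | f, i.e. iff the remainder of f on division by g is 0. Divide f by g (g is monic, so eliminate the leading term of the running remainder at each step):
  leading term 2·x^2: subtract (2·x)·g(x) = 2·x^2 + 4·x, leaving 0
The remainder is 0, so f(x) = g(x) · h(x) with h(x) = 2·x. Hence g | f, i.e. f ∈ (g).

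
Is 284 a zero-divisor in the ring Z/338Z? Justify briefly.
gcd(284, 338) = 2 > 1, so 284 is not a unit in Z/338Z. In Z/nZ every nonzero non-unit is a zero-divisor: explicitly, take b = 338/gcd = 169 ≠ 0 (mod 338); then 284·169 = 47996 = 142·338, i.e. 284·169 ≡ 0 (mod 338). So 284 is a zero-divisor.

Final answer: YES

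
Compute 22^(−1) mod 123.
Apply the extended Euclidean algorithm to (123, 22), tracking rows (r, s, t) with s·123 + t·22 = r. Each division r_prev = q·r_cur + r_new produces the new row as (previous row) − q·(current row):
  row A: (123, 1, 0)   [1·123 + 0·22 = 123]
  row B: (22, 0, 1)   [0·123 + 1·22 = 22]
  123 = 5·22 + 13   → row C = row A − 5·row B = (13, 1, −5)   [check: 1·123 − 5·22 = 13]
  22 = 1·13 + 9   → row D = row B − 1·row C = (9, −1, 6)   [check: −1·123 + 6·22 = 9]
  13 = 1·9 + 4   → row E = row C − 1·row D = (4, 2, −11)   [check: 2·123 − 11·22 = 4]
  9 = 2·4 + 1   → row F = row D − 2·row E = (1, −5, 28)   [check: −5·123 + 28·22 = 1]
  4 = 4·1 + 0   → remainder 0, stop. gcd = 1 (last nonzero row F).
The gcd is 1, so 22 is invertible mod 123. The last nonzero row gives −5·123 + 28·22 = 1, so t = 28. So 22^(−1) ≡ 28 (mod 123). Verify: 22 · 28 = 616 ≡ 1 (mod 123). ✓

Final answer: 22^(−1) ≡ 28 (mod 123)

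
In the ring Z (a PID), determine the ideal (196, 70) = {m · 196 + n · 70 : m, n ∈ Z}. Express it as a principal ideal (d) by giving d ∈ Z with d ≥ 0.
In the PID Z, (a, b) is generated by gcd(a, b). Compute gcd(196, 70) with the extended Euclidean algorithm, tracking rows (r, s, t) with s·196 + t·70 = r:
  row A: (196, 1, 0)   [1·196 + 0·70 = 196]
  row B: (70, 0, 1)   [0·196 + 1·70 = 70]
  196 = 2·70 + 56   → row C = row A − 2·row B = (56, 1, −2)   [check: 1·196 − 2·70 = 56]
  70 = 1·56 + 14   → row D = row B − 1·row C = (14, −1, 3)   [check: −1·196 + 3·70 = 14]
  56 = 4·14 + 0   → remainder 0, stop. gcd = 14 (last nonzero row D).
So gcd(196, 70) = 14, with Bézout identity −1·196 + 3·70 = 14. Containment (⊇): the Bézout identity exhibits 14 as an element of (196, 70), giving (14) ⊆ (196, 70). Containment (⊆): since 14 | 196 and 14 | 70 (196 = 14·14, 70 = 14·5), every Z-linear combination of 196 and 70 is divisible by 14, so (196, 70) ⊆ (14). Therefore (196, 70) = (14), d = 14.

Final answer: (196, 70) = (14); d = 14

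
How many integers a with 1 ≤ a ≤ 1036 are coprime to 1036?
432

The number of a ∈ {1, ..., 1036} with gcd(a, 1036) = 1 is by definition Euler's totient φ(1036). φ is multiplicative, with φ(p^e) = p^e − p^(e−1). Factorise 1036 = 2^2 · 7 · 37. Then
  φ(1036) = (2^2 − 2^1) · (7 − 1) · (37 − 1) = 2 · 6 · 36 = 432.
So there are 432 such integers.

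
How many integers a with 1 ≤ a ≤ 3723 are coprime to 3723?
2304

The number of a ∈ {1, ..., 3723} with gcd(a, 3723) = 1 is by definition Euler's totient φ(3723). φ is multiplicative, with φ(p^e) = p^e − p^(e−1). Factorise 3723 = 3 · 17 · 73. Then
  φ(3723) = (3 − 1) · (17 − 1) · (73 − 1) = 2 · 16 · 72 = 2304.
So there are 2304 such integers.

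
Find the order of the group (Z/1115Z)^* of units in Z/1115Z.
|(Z/1115Z)^*| = 888

(Z/1115Z)^* consists of the classes a with gcd(a, 1115) = 1, so its order is φ(1115). φ is multiplicative, with φ(p^e) = p^e − p^(e−1). Factorise 1115 = 5 · 223. Then
  φ(1115) = (5 − 1) · (223 − 1) = 4 · 222 = 888.
Thus |(Z/1115Z)^*| = 888.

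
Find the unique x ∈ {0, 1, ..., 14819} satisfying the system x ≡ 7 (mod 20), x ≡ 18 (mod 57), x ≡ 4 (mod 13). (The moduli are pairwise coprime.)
The moduli 20, 57, 13 are pairwise coprime, so by the CRT there is a unique solution mod 20·57·13 = 14820.
Solve by successive substitution. Start with x ≡ 7 (mod 20).
  Combine with x ≡ 18 (mod 57): write x = 7 + 20·t and require 7 + 20·t ≡ 18 (mod 57), i.e. 20·t ≡ 18 − 7 ≡ 11 (mod 57). Since 20^(−1) ≡ 20 (mod 57), t ≡ 20·11 ≡ 49 (mod 57). So x ≡ 7 + 20·49 = 987 (mod 1140).
  Combine with x ≡ 4 (mod 13): write x = 987 + 1140·t and require 987 + 1140·t ≡ 4 (mod 13), i.e. 1140·t ≡ 4 − 987 ≡ 5 (mod 13). Since 1140^(−1) ≡ 3 (mod 13) (1140 ≡ 9 (mod 13)), t ≡ 3·5 ≡ 2 (mod 13). So x ≡ 987 + 1140·2 = 3267 (mod 14820).
Unique solution in [0, 14820): x = 3267.

Final answer: x ≡ 3267 (mod 14820); the representative in [0, 14820) is 3267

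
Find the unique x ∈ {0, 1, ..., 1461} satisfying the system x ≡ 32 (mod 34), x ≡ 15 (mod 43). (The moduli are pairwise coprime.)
The moduli 34, 43 are pairwise coprime, so by the CRT there is a unique solution mod 34·43 = 1462.
Solve by successive substitution. Start with x ≡ 32 (mod 34).
  Combine with x ≡ 15 (mod 43): write x = 32 + 34·t and require 32 + 34·t ≡ 15 (mod 43), i.e. 34·t ≡ 15 − 32 ≡ 26 (mod 43). Since 34^(−1) ≡ 19 (mod 43), t ≡ 19·26 ≡ 21 (mod 43). So x ≡ 32 + 34·21 = 746 (mod 1462).
Unique solution in [0, 1462): x = 746.

Final answer: x ≡ 746 (mod 1462); the representative in [0, 1462) is 746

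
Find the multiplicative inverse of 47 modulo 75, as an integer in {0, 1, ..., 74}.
Apply the extended Euclidean algorithm to (75, 47), tracking rows (r, s, t) with s·75 + t·47 = r. Each division r_prev = q·r_cur + r_new produces the new row as (previous row) − q·(current row):
  row A: (75, 1, 0)   [1·75 + 0·47 = 75]
  row B: (47, 0, 1)   [0·75 + 1·47 = 47]
  75 = 1·47 + 28   → row C = row A − 1·row B = (28, 1, −1)   [check: 1·75 − 1·47 = 28]
  47 = 1·28 + 19   → row D = row B − 1·row C = (19, −1, 2)   [check: −1·75 + 2·47 = 19]
  28 = 1·19 + 9   → row E = row C − 1·row D = (9, 2, −3)   [check: 2·75 − 3·47 = 9]
  19 = 2·9 + 1   → row F = row D − 2·row E = (1, −5, 8)   [check: −5·75 + 8·47 = 1]
  9 = 9·1 + 0   → remainder 0, stop. gcd = 1 (last nonzero row F).
The gcd is 1, so 47 is invertible mod 75. The last nonzero row gives −5·75 + 8·47 = 1, so t = 8. So 47^(−1) ≡ 8 (mod 75). Verify: 47 · 8 = 376 ≡ 1 (mod 75). ✓

Final answer: 47^(−1) ≡ 8 (mod 75)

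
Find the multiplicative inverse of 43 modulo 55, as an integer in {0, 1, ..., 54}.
43^(−1) ≡ 32 (mod 55)

Apply the extended Euclidean algorithm to (55, 43), tracking rows (r, s, t) with s·55 + t·43 = r. Each division r_prev = q·r_cur + r_new produces the new row as (previous row) − q·(current row):
  row A: (55, 1, 0)   [1·55 + 0·43 = 55]
  row B: (43, 0, 1)   [0·55 + 1·43 = 43]
  55 = 1·43 + 12   → row C = row A − 1·row B = (12, 1, −1)   [check: 1·55 − 1·43 = 12]
  43 = 3·12 + 7   → row D = row B − 3·row C = (7, −3, 4)   [check: −3·55 + 4·43 = 7]
  12 = 1·7 + 5   → row E = row C − 1·row D = (5, 4, −5)   [check: 4·55 − 5·43 = 5]
  7 = 1·5 + 2   → row F = row D − 1·row E = (2, −7, 9)   [check: −7·55 + 9·43 = 2]
  5 = 2·2 + 1   → row G = row E − 2·row F = (1, 18, −23)   [check: 18·55 − 23·43 = 1]
  2 = 2·1 + 0   → remainder 0, stop. gcd = 1 (last nonzero row G).
The gcd is 1, so 43 is invertible mod 55. The last nonzero row gives 18·55 − 23·43 = 1, so t = −23. So 43^(−1) ≡ −23 ≡ 32 (mod 55). Verify: 43 · 32 = 1376 ≡ 1 (mod 55). ✓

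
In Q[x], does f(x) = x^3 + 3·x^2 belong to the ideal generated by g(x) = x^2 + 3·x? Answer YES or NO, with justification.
YES

In Q[x] the ideal (g) consists of all multiples of g, so f ∈ (g) iff g | f, i.e. iff the remainder of f on division by g is 0. Divide f by g (g is monic, so eliminate the leading term of the running remainder at each step):
  leading term x^3: subtract (x)·g(x) = x^3 + 3·x^2, leaving 0
The remainder is 0, so f(x) = g(x) · h(x) with h(x) = x. Hence g | f, i.e. f ∈ (g).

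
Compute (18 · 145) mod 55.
Reduce the factors first: 145 ≡ 35 (mod 55), so 18 · 145 ≡ 18 · 35 (mod 55). 18 · 35 = 630. Dividing by 55: 630 = 11·55 + 25. So (18 · 145) mod 55 = 25.

Final answer: 25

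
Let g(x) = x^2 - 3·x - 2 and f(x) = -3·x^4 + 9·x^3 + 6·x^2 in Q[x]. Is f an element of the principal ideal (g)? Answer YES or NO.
In Q[x] the ideal (g) consists of all multiples of g, so f ∈ (g) iff g | f, i.e. iff the remainder of f on division by g is 0. Divide f by g (g is monic, so eliminate the leading term of the running remainder at each step):
  leading term -3·x^4: subtract (-3·x^2)·g(x) = -3·x^4 + 9·x^3 + 6·x^2, leaving 0
The remainder is 0, so f(x) = g(x) · h(x) with h(x) = -3·x^2. Hence g | f, i.e. f ∈ (g).

Final answer: YES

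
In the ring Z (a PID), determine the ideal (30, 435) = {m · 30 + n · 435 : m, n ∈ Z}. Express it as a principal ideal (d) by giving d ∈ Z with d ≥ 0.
(30, 435) = (15); d = 15

In the PID Z, (a, b) is generated by gcd(a, b). Compute gcd(435, 30) with the extended Euclidean algorithm, tracking rows (r, s, t) with s·435 + t·30 = r:
  row A: (435, 1, 0)   [1·435 + 0·30 = 435]
  row B: (30, 0, 1)   [0·435 + 1·30 = 30]
  435 = 14·30 + 15   → row C = row A − 14·row B = (15, 1, −14)   [check: 1·435 − 14·30 = 15]
  30 = 2·15 + 0   → remainder 0, stop. gcd = 15 (last nonzero row C).
So gcd(30, 435) = 15, with Bézout identity 1·435 − 14·30 = 15. Containment (⊇): the Bézout identity exhibits 15 as an element of (30, 435), giving (15) ⊆ (30, 435). Containment (⊆): since 15 | 30 and 15 | 435 (30 = 15·2, 435 = 15·29), every Z-linear combination of 30 and 435 is divisible by 15, so (30, 435) ⊆ (15). Therefore (30, 435) = (15), d = 15.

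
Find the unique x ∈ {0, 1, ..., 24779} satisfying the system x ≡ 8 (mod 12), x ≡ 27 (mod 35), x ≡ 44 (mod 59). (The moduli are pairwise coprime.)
x ≡ 7832 (mod 24780); the representative in [0, 24780) is 7832

The moduli 12, 35, 59 are pairwise coprime, so by the CRT there is a unique solution mod 12·35·59 = 24780.
Solve by successive substitution. Start with x ≡ 8 (mod 12).
  Combine with x ≡ 27 (mod 35): write x = 8 + 12·t and require 8 + 12·t ≡ 27 (mod 35), i.e. 12·t ≡ 27 − 8 ≡ 19 (mod 35). Since 12^(−1) ≡ 3 (mod 35), t ≡ 3·19 ≡ 22 (mod 35). So x ≡ 8 + 12·22 = 272 (mod 420).
  Combine with x ≡ 44 (mod 59): write x = 272 + 420·t and require 272 + 420·t ≡ 44 (mod 59), i.e. 420·t ≡ 44 − 272 ≡ 8 (mod 59). Since 420^(−1) ≡ 17 (mod 59) (420 ≡ 7 (mod 59)), t ≡ 17·8 ≡ 18 (mod 59). So x ≡ 272 + 420·18 = 7832 (mod 24780).
Unique solution in [0, 24780): x = 7832.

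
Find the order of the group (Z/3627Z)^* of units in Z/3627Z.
|(Z/3627Z)^*| = 2160

(Z/3627Z)^* consists of the classes a with gcd(a, 3627) = 1, so its order is φ(3627). φ is multiplicative, with φ(p^e) = p^e − p^(e−1). Factorise 3627 = 3^2 · 13 · 31. Then
  φ(3627) = (3^2 − 3^1) · (13 − 1) · (31 − 1) = 6 · 12 · 30 = 2160.
Thus |(Z/3627Z)^*| = 2160.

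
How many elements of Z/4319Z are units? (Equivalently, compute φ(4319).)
An element a ∈ Z/4319Z is a unit iff gcd(a, 4319) = 1, so the number of units is φ(4319). φ is multiplicative, with φ(p^e) = p^e − p^(e−1). Factorise 4319 = 7 · 617. Then
  φ(4319) = (7 − 1) · (617 − 1) = 6 · 616 = 3696.

Final answer: Z/4319Z has φ(4319) = 3696 units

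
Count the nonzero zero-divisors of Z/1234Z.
In Z/1234Z each nonzero element is either a unit (gcd with 1234 is 1) or a zero-divisor (gcd > 1). The number of units is φ(1234): factorise 1234 = 2 · 617, so φ(1234) = (2 − 1) · (617 − 1) = 1 · 616 = 616. The nonzero elements number 1234 − 1 = 1233. Hence the nonzero zero-divisors number 1233 − 616 = 617.

Final answer: Z/1234Z has 617 nonzero zero-divisors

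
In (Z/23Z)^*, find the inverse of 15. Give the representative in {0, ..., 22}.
15^(−1) ≡ 20 (mod 23)

Apply the extended Euclidean algorithm to (23, 15), tracking rows (r, s, t) with s·23 + t·15 = r. Each division r_prev = q·r_cur + r_new produces the new row as (previous row) − q·(current row):
  row A: (23, 1, 0)   [1·23 + 0·15 = 23]
  row B: (15, 0, 1)   [0·23 + 1·15 = 15]
  23 = 1·15 + 8   → row C = row A − 1·row B = (8, 1, −1)   [check: 1·23 − 1·15 = 8]
  15 = 1·8 + 7   → row D = row B − 1·row C = (7, −1, 2)   [check: −1·23 + 2·15 = 7]
  8 = 1·7 + 1   → row E = row C − 1·row D = (1, 2, −3)   [check: 2·23 − 3·15 = 1]
  7 = 7·1 + 0   → remainder 0, stop. gcd = 1 (last nonzero row E).
The gcd is 1, so 15 is invertible mod 23. The last nonzero row gives 2·23 − 3·15 = 1, so t = −3. So 15^(−1) ≡ −3 ≡ 20 (mod 23). Verify: 15 · 20 = 300 ≡ 1 (mod 23). ✓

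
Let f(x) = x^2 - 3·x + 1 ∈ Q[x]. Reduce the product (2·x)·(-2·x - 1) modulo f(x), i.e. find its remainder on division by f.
First multiply in Q[x] without reducing: a · b = -4·x^2 - 2·x. Now divide by f(x) = x^2 - 3·x + 1, eliminating the leading term at each step:
  leading term -4·x^2: subtract (-4)·f(x) = -4·x^2 + 12·x - 4, leaving 4 - 14·x
The degree is now < 2, so this is the remainder. Hence a · b ≡ 4 - 14·x in Q[x]/(f).

Final answer: a · b ≡ 4 - 14·x (mod f(x))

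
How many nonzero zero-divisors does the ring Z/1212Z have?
Z/1212Z has 811 nonzero zero-divisors

In Z/1212Z each nonzero element is either a unit (gcd with 1212 is 1) or a zero-divisor (gcd > 1). The number of units is φ(1212): factorise 1212 = 2^2 · 3 · 101, so φ(1212) = (2^2 − 2^1) · (3 − 1) · (101 − 1) = 2 · 2 · 100 = 400. The nonzero elements number 1212 − 1 = 1211. Hence the nonzero zero-divisors number 1211 − 400 = 811.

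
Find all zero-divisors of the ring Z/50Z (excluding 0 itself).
An element a ∈ Z/50Z (with a ≠ 0) is a zero-divisor iff gcd(a, 50) > 1 (because a is a unit precisely when gcd(a, n) = 1, and in Z/nZ every nonzero, non-unit element is a zero-divisor). Scan a = 1, ..., 49 and keep those with gcd(a, 50) > 1:
  gcd(2, 50) = 2, gcd(4, 50) = 2, gcd(5, 50) = 5, gcd(6, 50) = 2, gcd(8, 50) = 2, gcd(10, 50) = 10, gcd(12, 50) = 2, gcd(14, 50) = 2, gcd(15, 50) = 5, gcd(16, 50) = 2, gcd(18, 50) = 2, gcd(20, 50) = 10, gcd(22, 50) = 2, gcd(24, 50) = 2, gcd(25, 50) = 25, gcd(26, 50) = 2, gcd(28, 50) = 2, gcd(30, 50) = 10, gcd(32, 50) = 2, gcd(34, 50) = 2, gcd(35, 50) = 5, gcd(36, 50) = 2, gcd(38, 50) = 2, gcd(40, 50) = 10, gcd(42, 50) = 2, gcd(44, 50) = 2, gcd(45, 50) = 5, gcd(46, 50) = 2, gcd(48, 50) = 2.
All other a ∈ {1, ..., 49} have gcd(a, 50) = 1 and are units. So the nonzero zero-divisors are exactly the 29 values of a appearing in this scan.

Final answer: nonzero zero-divisors of Z/50Z = {2, 4, 5, 6, 8, 10, 12, 14, 15, 16, 18, 20, 22, 24, 25, 26, 28, 30, 32, 34, 35, 36, 38, 40, 42, 44, 45, 46, 48}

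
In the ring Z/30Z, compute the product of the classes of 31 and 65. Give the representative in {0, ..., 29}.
5

Reduce the factors first: 31 ≡ 1, 65 ≡ 5 (mod 30), so 31 · 65 ≡ 1 · 5 (mod 30). 1 · 5 = 5. Dividing by 30: 5 = 0·30 + 5. So (31 · 65) mod 30 = 5.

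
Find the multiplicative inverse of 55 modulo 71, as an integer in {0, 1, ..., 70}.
55^(−1) ≡ 31 (mod 71)

Apply the extended Euclidean algorithm to (71, 55), tracking rows (r, s, t) with s·71 + t·55 = r. Each division r_prev = q·r_cur + r_new produces the new row as (previous row) − q·(current row):
  row A: (71, 1, 0)   [1·71 + 0·55 = 71]
  row B: (55, 0, 1)   [0·71 + 1·55 = 55]
  71 = 1·55 + 16   → row C = row A − 1·row B = (16, 1, −1)   [check: 1·71 − 1·55 = 16]
  55 = 3·16 + 7   → row D = row B − 3·row C = (7, −3, 4)   [check: −3·71 + 4·55 = 7]
  16 = 2·7 + 2   → row E = row C − 2·row D = (2, 7, −9)   [check: 7·71 − 9·55 = 2]
  7 = 3·2 + 1   → row F = row D − 3·row E = (1, −24, 31)   [check: −24·71 + 31·55 = 1]
  2 = 2·1 + 0   → remainder 0, stop. gcd = 1 (last nonzero row F).
The gcd is 1, so 55 is invertible mod 71. The last nonzero row gives −24·71 + 31·55 = 1, so t = 31. So 55^(−1) ≡ 31 (mod 71). Verify: 55 · 31 = 1705 ≡ 1 (mod 71). ✓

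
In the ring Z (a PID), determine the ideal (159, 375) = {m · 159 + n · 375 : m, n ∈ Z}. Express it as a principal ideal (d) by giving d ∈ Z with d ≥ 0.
(159, 375) = (3); d = 3

In the PID Z, (a, b) is generated by gcd(a, b). Compute gcd(375, 159) with the extended Euclidean algorithm, tracking rows (r, s, t) with s·375 + t·159 = r:
  row A: (375, 1, 0)   [1·375 + 0·159 = 375]
  row B: (159, 0, 1)   [0·375 + 1·159 = 159]
  375 = 2·159 + 57   → row C = row A − 2·row B = (57, 1, −2)   [check: 1·375 − 2·159 = 57]
  159 = 2·57 + 45   → row D = row B − 2·row C = (45, −2, 5)   [check: −2·375 + 5·159 = 45]
  57 = 1·45 + 12   → row E = row C − 1·row D = (12, 3, −7)   [check: 3·375 − 7·159 = 12]
  45 = 3·12 + 9   → row F = row D − 3·row E = (9, −11, 26)   [check: −11·375 + 26·159 = 9]
  12 = 1·9 + 3   → row G = row E − 1·row F = (3, 14, −33)   [check: 14·375 − 33·159 = 3]
  9 = 3·3 + 0   → remainder 0, stop. gcd = 3 (last nonzero row G).
So gcd(159, 375) = 3, with Bézout identity 14·375 − 33·159 = 3. Containment (⊇): the Bézout identity exhibits 3 as an element of (159, 375), giving (3) ⊆ (159, 375). Containment (⊆): since 3 | 159 and 3 | 375 (159 = 3·53, 375 = 3·125), every Z-linear combination of 159 and 375 is divisible by 3, so (159, 375) ⊆ (3). Therefore (159, 375) = (3), d = 3.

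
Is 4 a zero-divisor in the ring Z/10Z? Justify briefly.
gcd(4, 10) = 2 > 1, so 4 is not a unit in Z/10Z. In Z/nZ every nonzero non-unit is a zero-divisor: explicitly, take b = 10/gcd = 5 ≠ 0 (mod 10); then 4·5 = 20 = 2·10, i.e. 4·5 ≡ 0 (mod 10). So 4 is a zero-divisor.

Final answer: YES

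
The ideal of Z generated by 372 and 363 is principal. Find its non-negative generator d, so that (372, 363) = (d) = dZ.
(372, 363) = (3); d = 3

In the PID Z, (a, b) is generated by gcd(a, b). Compute gcd(372, 363) with the extended Euclidean algorithm, tracking rows (r, s, t) with s·372 + t·363 = r:
  row A: (372, 1, 0)   [1·372 + 0·363 = 372]
  row B: (363, 0, 1)   [0·372 + 1·363 = 363]
  372 = 1·363 + 9   → row C = row A − 1·row B = (9, 1, −1)   [check: 1·372 − 1·363 = 9]
  363 = 40·9 + 3   → row D = row B − 40·row C = (3, −40, 41)   [check: −40·372 + 41·363 = 3]
  9 = 3·3 + 0   → remainder 0, stop. gcd = 3 (last nonzero row D).
So gcd(372, 363) = 3, with Bézout identity −40·372 + 41·363 = 3. Containment (⊇): the Bézout identity exhibits 3 as an element of (372, 363), giving (3) ⊆ (372, 363). Containment (⊆): since 3 | 372 and 3 | 363 (372 = 3·124, 363 = 3·121), every Z-linear combination of 372 and 363 is divisible by 3, so (372, 363) ⊆ (3). Therefore (372, 363) = (3), d = 3.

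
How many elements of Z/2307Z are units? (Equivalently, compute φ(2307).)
An element a ∈ Z/2307Z is a unit iff gcd(a, 2307) = 1, so the number of units is φ(2307). φ is multiplicative, with φ(p^e) = p^e − p^(e−1). Factorise 2307 = 3 · 769. Then
  φ(2307) = (3 − 1) · (769 − 1) = 2 · 768 = 1536.

Final answer: Z/2307Z has φ(2307) = 1536 units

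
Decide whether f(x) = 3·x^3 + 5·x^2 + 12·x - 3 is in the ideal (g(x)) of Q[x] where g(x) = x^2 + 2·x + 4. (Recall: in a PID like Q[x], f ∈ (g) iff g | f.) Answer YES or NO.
In Q[x] the ideal (g) consists of all multiples of g, so f ∈ (g) iff g | f, i.e. iff the remainder of f on division by g is 0. Divide f by g (g is monic, so eliminate the leading term of the running remainder at each step):
  leading term 3·x^3: subtract (3·x)·g(x) = 3·x^3 + 6·x^2 + 12·x, leaving -x^2 - 3
  leading term -x^2: subtract (-1)·g(x) = -x^2 - 2·x - 4, leaving 2·x + 1
The remainder r(x) = 2·x + 1 ≠ 0 (and deg r < deg g), so g ∤ f, i.e. f ∉ (g).

Final answer: NO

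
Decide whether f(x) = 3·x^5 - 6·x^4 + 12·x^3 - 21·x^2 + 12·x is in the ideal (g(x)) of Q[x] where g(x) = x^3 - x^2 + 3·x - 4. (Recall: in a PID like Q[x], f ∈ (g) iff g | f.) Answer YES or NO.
In Q[x] the ideal (g) consists of all multiples of g, so f ∈ (g) iff g | f, i.e. iff the remainder of f on division by g is 0. Divide f by g (g is monic, so eliminate the leading term of the running remainder at each step):
  leading term 3·x^5: subtract (3·x^2)·g(x) = 3·x^5 - 3·x^4 + 9·x^3 - 12·x^2, leaving -3·x^4 + 3·x^3 - 9·x^2 + 12·x
  leading term -3·x^4: subtract (-3·x)·g(x) = -3·x^4 + 3·x^3 - 9·x^2 + 12·x, leaving 0
The remainder is 0, so f(x) = g(x) · h(x) with h(x) = 3·x^2 - 3·x. Hence g | f, i.e. f ∈ (g).

Final answer: YES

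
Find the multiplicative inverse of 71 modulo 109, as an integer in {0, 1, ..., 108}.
Apply the extended Euclidean algorithm to (109, 71), tracking rows (r, s, t) with s·109 + t·71 = r. Each division r_prev = q·r_cur + r_new produces the new row as (previous row) − q·(current row):
  row A: (109, 1, 0)   [1·109 + 0·71 = 109]
  row B: (71, 0, 1)   [0·109 + 1·71 = 71]
  109 = 1·71 + 38   → row C = row A − 1·row B = (38, 1, −1)   [check: 1·109 − 1·71 = 38]
  71 = 1·38 + 33   → row D = row B − 1·row C = (33, −1, 2)   [check: −1·109 + 2·71 = 33]
  38 = 1·33 + 5   → row E = row C − 1·row D = (5, 2, −3)   [check: 2·109 − 3·71 = 5]
  33 = 6·5 + 3   → row F = row D − 6·row E = (3, −13, 20)   [check: −13·109 + 20·71 = 3]
  5 = 1·3 + 2   → row G = row E − 1·row F = (2, 15, −23)   [check: 15·109 − 23·71 = 2]
  3 = 1·2 + 1   → row H = row F − 1·row G = (1, −28, 43)   [check: −28·109 + 43·71 = 1]
  2 = 2·1 + 0   → remainder 0, stop. gcd = 1 (last nonzero row H).
The gcd is 1, so 71 is invertible mod 109. The last nonzero row gives −28·109 + 43·71 = 1, so t = 43. So 71^(−1) ≡ 43 (mod 109). Verify: 71 · 43 = 3053 ≡ 1 (mod 109). ✓

Final answer: 71^(−1) ≡ 43 (mod 109)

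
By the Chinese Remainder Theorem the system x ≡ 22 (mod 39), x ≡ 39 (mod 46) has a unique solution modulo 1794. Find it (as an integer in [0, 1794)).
The moduli 39, 46 are pairwise coprime, so by the CRT there is a unique solution mod 39·46 = 1794.
Solve by successive substitution. Start with x ≡ 22 (mod 39).
  Combine with x ≡ 39 (mod 46): write x = 22 + 39·t and require 22 + 39·t ≡ 39 (mod 46), i.e. 39·t ≡ 39 − 22 ≡ 17 (mod 46). Since 39^(−1) ≡ 13 (mod 46), t ≡ 13·17 ≡ 37 (mod 46). So x ≡ 22 + 39·37 = 1465 (mod 1794).
Unique solution in [0, 1794): x = 1465.

Final answer: x ≡ 1465 (mod 1794); the representative in [0, 1794) is 1465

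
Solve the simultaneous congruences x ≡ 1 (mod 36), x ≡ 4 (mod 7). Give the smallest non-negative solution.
x ≡ 109 (mod 252); the representative in [0, 252) is 109

The moduli 36, 7 are pairwise coprime, so by the CRT there is a unique solution mod 36·7 = 252.
Solve by successive substitution. Start with x ≡ 1 (mod 36).
  Combine with x ≡ 4 (mod 7): write x = 1 + 36·t and require 1 + 36·t ≡ 4 (mod 7), i.e. 36·t ≡ 4 − 1 ≡ 3 (mod 7). Since 36^(−1) ≡ 1 (mod 7) (36 ≡ 1 (mod 7)), t ≡ 1·3 ≡ 3 (mod 7). So x ≡ 1 + 36·3 = 109 (mod 252).
Unique solution in [0, 252): x = 109.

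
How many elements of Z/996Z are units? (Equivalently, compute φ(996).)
Z/996Z has φ(996) = 328 units

An element a ∈ Z/996Z is a unit iff gcd(a, 996) = 1, so the number of units is φ(996). φ is multiplicative, with φ(p^e) = p^e − p^(e−1). Factorise 996 = 2^2 · 3 · 83. Then
  φ(996) = (2^2 − 2^1) · (3 − 1) · (83 − 1) = 2 · 2 · 82 = 328.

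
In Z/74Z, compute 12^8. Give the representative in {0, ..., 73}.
34

Use repeated squaring. Binary(8) = 1000. Walk through the bits of the exponent 8 left-to-right: at each bit after the leading one, square the running value, then multiply by 12 if the bit is 1 (always reducing mod 74):
  bit 1 = 1 (leading): start with 12.
  bit 2 = 0: square 12^2 = 144 ≡ 70 (mod 74).
  bit 3 = 0: square 70^2 = 4900 ≡ 16 (mod 74).
  bit 4 = 0: square 16^2 = 256 ≡ 34 (mod 74).
Final value: 12^8 ≡ 34 (mod 74).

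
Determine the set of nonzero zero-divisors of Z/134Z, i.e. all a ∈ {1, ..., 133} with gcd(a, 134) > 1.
An element a ∈ Z/134Z (with a ≠ 0) is a zero-divisor iff gcd(a, 134) > 1 (because a is a unit precisely when gcd(a, n) = 1, and in Z/nZ every nonzero, non-unit element is a zero-divisor). Scan a = 1, ..., 133 and keep those with gcd(a, 134) > 1:
  gcd(2, 134) = 2, gcd(4, 134) = 2, gcd(6, 134) = 2, gcd(8, 134) = 2, gcd(10, 134) = 2, gcd(12, 134) = 2, gcd(14, 134) = 2, gcd(16, 134) = 2, gcd(18, 134) = 2, gcd(20, 134) = 2, gcd(22, 134) = 2, gcd(24, 134) = 2, gcd(26, 134) = 2, gcd(28, 134) = 2, gcd(30, 134) = 2, gcd(32, 134) = 2, gcd(34, 134) = 2, gcd(36, 134) = 2, gcd(38, 134) = 2, gcd(40, 134) = 2, gcd(42, 134) = 2, gcd(44, 134) = 2, gcd(46, 134) = 2, gcd(48, 134) = 2, gcd(50, 134) = 2, gcd(52, 134) = 2, gcd(54, 134) = 2, gcd(56, 134) = 2, gcd(58, 134) = 2, gcd(60, 134) = 2, gcd(62, 134) = 2, gcd(64, 134) = 2, gcd(66, 134) = 2, gcd(67, 134) = 67, gcd(68, 134) = 2, gcd(70, 134) = 2, gcd(72, 134) = 2, gcd(74, 134) = 2, gcd(76, 134) = 2, gcd(78, 134) = 2, gcd(80, 134) = 2, gcd(82, 134) = 2, gcd(84, 134) = 2, gcd(86, 134) = 2, gcd(88, 134) = 2, gcd(90, 134) = 2, gcd(92, 134) = 2, gcd(94, 134) = 2, gcd(96, 134) = 2, gcd(98, 134) = 2, gcd(100, 134) = 2, gcd(102, 134) = 2, gcd(104, 134) = 2, gcd(106, 134) = 2, gcd(108, 134) = 2, gcd(110, 134) = 2, gcd(112, 134) = 2, gcd(114, 134) = 2, gcd(116, 134) = 2, gcd(118, 134) = 2, gcd(120, 134) = 2, gcd(122, 134) = 2, gcd(124, 134) = 2, gcd(126, 134) = 2, gcd(128, 134) = 2, gcd(130, 134) = 2, gcd(132, 134) = 2.
All other a ∈ {1, ..., 133} have gcd(a, 134) = 1 and are units. So the nonzero zero-divisors are exactly the 67 values of a appearing in this scan.

Final answer: nonzero zero-divisors of Z/134Z = {2, 4, 6, 8, 10, 12, 14, 16, 18, 20, 22, 24, 26, 28, 30, 32, 34, 36, 38, 40, 42, 44, 46, 48, 50, 52, 54, 56, 58, 60, 62, 64, 66, 67, 68, 70, 72, 74, 76, 78, 80, 82, 84, 86, 88, 90, 92, 94, 96, 98, 100, 102, 104, 106, 108, 110, 112, 114, 116, 118, 120, 122, 124, 126, 128, 130, 132}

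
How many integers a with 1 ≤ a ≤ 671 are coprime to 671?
The number of a ∈ {1, ..., 671} with gcd(a, 671) = 1 is by definition Euler's totient φ(671). φ is multiplicative, with φ(p^e) = p^e − p^(e−1). Factorise 671 = 11 · 61. Then
  φ(671) = (11 − 1) · (61 − 1) = 10 · 60 = 600.
So there are 600 such integers.

Final answer: 600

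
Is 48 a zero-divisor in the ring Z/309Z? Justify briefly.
YES

gcd(48, 309) = 3 > 1, so 48 is not a unit in Z/309Z. In Z/nZ every nonzero non-unit is a zero-divisor: explicitly, take b = 309/gcd = 103 ≠ 0 (mod 309); then 48·103 = 4944 = 16·309, i.e. 48·103 ≡ 0 (mod 309). So 48 is a zero-divisor.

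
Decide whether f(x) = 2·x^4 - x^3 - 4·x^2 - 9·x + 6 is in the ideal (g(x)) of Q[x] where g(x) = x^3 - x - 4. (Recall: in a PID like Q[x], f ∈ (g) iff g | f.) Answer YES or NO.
In Q[x] the ideal (g) consists of all multiples of g, so f ∈ (g) iff g | f, i.e. iff the remainder of f on division by g is 0. Divide f by g (g is monic, so eliminate the leading term of the running remainder at each step):
  leading term 2·x^4: subtract (2·x)·g(x) = 2·x^4 - 2·x^2 - 8·x, leaving -x^3 - 2·x^2 - x + 6
  leading term -x^3: subtract (-1)·g(x) = -x^3 + x + 4, leaving -2·x^2 - 2·x + 2
The remainder r(x) = -2·x^2 - 2·x + 2 ≠ 0 (and deg r < deg g), so g ∤ f, i.e. f ∉ (g).

Final answer: NO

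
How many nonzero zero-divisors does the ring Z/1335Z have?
In Z/1335Z each nonzero element is either a unit (gcd with 1335 is 1) or a zero-divisor (gcd > 1). The number of units is φ(1335): factorise 1335 = 3 · 5 · 89, so φ(1335) = (3 − 1) · (5 − 1) · (89 − 1) = 2 · 4 · 88 = 704. The nonzero elements number 1335 − 1 = 1334. Hence the nonzero zero-divisors number 1334 − 704 = 630.

Final answer: Z/1335Z has 630 nonzero zero-divisors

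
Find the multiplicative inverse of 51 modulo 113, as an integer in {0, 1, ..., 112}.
51^(−1) ≡ 82 (mod 113)

Apply the extended Euclidean algorithm to (113, 51), tracking rows (r, s, t) with s·113 + t·51 = r. Each division r_prev = q·r_cur + r_new produces the new row as (previous row) − q·(current row):
  row A: (113, 1, 0)   [1·113 + 0·51 = 113]
  row B: (51, 0, 1)   [0·113 + 1·51 = 51]
  113 = 2·51 + 11   → row C = row A − 2·row B = (11, 1, −2)   [check: 1·113 − 2·51 = 11]
  51 = 4·11 + 7   → row D = row B − 4·row C = (7, −4, 9)   [check: −4·113 + 9·51 = 7]
  11 = 1·7 + 4   → row E = row C − 1·row D = (4, 5, −11)   [check: 5·113 − 11·51 = 4]
  7 = 1·4 + 3   → row F = row D − 1·row E = (3, −9, 20)   [check: −9·113 + 20·51 = 3]
  4 = 1·3 + 1   → row G = row E − 1·row F = (1, 14, −31)   [check: 14·113 − 31·51 = 1]
  3 = 3·1 + 0   → remainder 0, stop. gcd = 1 (last nonzero row G).
The gcd is 1, so 51 is invertible mod 113. The last nonzero row gives 14·113 − 31·51 = 1, so t = −31. So 51^(−1) ≡ −31 ≡ 82 (mod 113). Verify: 51 · 82 = 4182 ≡ 1 (mod 113). ✓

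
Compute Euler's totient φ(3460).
φ is multiplicative, with φ(p^e) = p^e − p^(e−1). Factorise 3460 = 2^2 · 5 · 173. Then
  φ(3460) = (2^2 − 2^1) · (5 − 1) · (173 − 1) = 2 · 4 · 172 = 1376.

Final answer: φ(3460) = 1376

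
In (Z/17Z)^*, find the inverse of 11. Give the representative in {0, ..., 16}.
Apply the extended Euclidean algorithm to (17, 11), tracking rows (r, s, t) with s·17 + t·11 = r. Each division r_prev = q·r_cur + r_new produces the new row as (previous row) − q·(current row):
  row A: (17, 1, 0)   [1·17 + 0·11 = 17]
  row B: (11, 0, 1)   [0·17 + 1·11 = 11]
  17 = 1·11 + 6   → row C = row A − 1·row B = (6, 1, −1)   [check: 1·17 − 1·11 = 6]
  11 = 1·6 + 5   → row D = row B − 1·row C = (5, −1, 2)   [check: −1·17 + 2·11 = 5]
  6 = 1·5 + 1   → row E = row C − 1·row D = (1, 2, −3)   [check: 2·17 − 3·11 = 1]
  5 = 5·1 + 0   → remainder 0, stop. gcd = 1 (last nonzero row E).
The gcd is 1, so 11 is invertible mod 17. The last nonzero row gives 2·17 − 3·11 = 1, so t = −3. So 11^(−1) ≡ −3 ≡ 14 (mod 17). Verify: 11 · 14 = 154 ≡ 1 (mod 17). ✓

Final answer: 11^(−1) ≡ 14 (mod 17)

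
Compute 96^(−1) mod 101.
Apply the extended Euclidean algorithm to (101, 96), tracking rows (r, s, t) with s·101 + t·96 = r. Each division r_prev = q·r_cur + r_new produces the new row as (previous row) − q·(current row):
  row A: (101, 1, 0)   [1·101 + 0·96 = 101]
  row B: (96, 0, 1)   [0·101 + 1·96 = 96]
  101 = 1·96 + 5   → row C = row A − 1·row B = (5, 1, −1)   [check: 1·101 − 1·96 = 5]
  96 = 19·5 + 1   → row D = row B − 19·row C = (1, −19, 20)   [check: −19·101 + 20·96 = 1]
  5 = 5·1 + 0   → remainder 0, stop. gcd = 1 (last nonzero row D).
The gcd is 1, so 96 is invertible mod 101. The last nonzero row gives −19·101 + 20·96 = 1, so t = 20. So 96^(−1) ≡ 20 (mod 101). Verify: 96 · 20 = 1920 ≡ 1 (mod 101). ✓

Final answer: 96^(−1) ≡ 20 (mod 101)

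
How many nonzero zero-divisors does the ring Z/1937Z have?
In Z/1937Z each nonzero element is either a unit (gcd with 1937 is 1) or a zero-divisor (gcd > 1). The number of units is φ(1937): factorise 1937 = 13 · 149, so φ(1937) = (13 − 1) · (149 − 1) = 12 · 148 = 1776. The nonzero elements number 1937 − 1 = 1936. Hence the nonzero zero-divisors number 1936 − 1776 = 160.

Final answer: Z/1937Z has 160 nonzero zero-divisors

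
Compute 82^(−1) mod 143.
Apply the extended Euclidean algorithm to (143, 82), tracking rows (r, s, t) with s·143 + t·82 = r. Each division r_prev = q·r_cur + r_new produces the new row as (previous row) − q·(current row):
  row A: (143, 1, 0)   [1·143 + 0·82 = 143]
  row B: (82, 0, 1)   [0·143 + 1·82 = 82]
  143 = 1·82 + 61   → row C = row A − 1·row B = (61, 1, −1)   [check: 1·143 − 1·82 = 61]
  82 = 1·61 + 21   → row D = row B − 1·row C = (21, −1, 2)   [check: −1·143 + 2·82 = 21]
  61 = 2·21 + 19   → row E = row C − 2·row D = (19, 3, −5)   [check: 3·143 − 5·82 = 19]
  21 = 1·19 + 2   → row F = row D − 1·row E = (2, −4, 7)   [check: −4·143 + 7·82 = 2]
  19 = 9·2 + 1   → row G = row E − 9·row F = (1, 39, −68)   [check: 39·143 − 68·82 = 1]
  2 = 2·1 + 0   → remainder 0, stop. gcd = 1 (last nonzero row G).
The gcd is 1, so 82 is invertible mod 143. The last nonzero row gives 39·143 − 68·82 = 1, so t = −68. So 82^(−1) ≡ −68 ≡ 75 (mod 143). Verify: 82 · 75 = 6150 ≡ 1 (mod 143). ✓

Final answer: 82^(−1) ≡ 75 (mod 143)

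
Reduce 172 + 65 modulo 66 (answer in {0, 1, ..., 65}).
39

Reduce the summands first: 172 ≡ 40 (mod 66), so 172 + 65 ≡ 40 + 65 (mod 66). 40 + 65 = 105; 105 = 1·66 + 39, so (172 + 65) mod 66 = 39.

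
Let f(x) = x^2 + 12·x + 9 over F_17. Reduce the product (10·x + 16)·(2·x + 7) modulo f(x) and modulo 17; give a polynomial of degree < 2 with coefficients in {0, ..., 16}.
Multiply as integer polynomials: a · b = 20·x^2 + 102·x + 112. Reducing coefficients mod 17: a · b ≡ 3·x^2 + 10. Now divide by f(x) = x^2 + 12·x + 9 in F_17[x], eliminating the leading term at each step:
  leading term 3·x^2: subtract (3)·f(x) = 3·x^2 + 2·x + 10, leaving 15·x (coefficients mod 17)
The degree is now < 2, so this is the remainder. Hence a · b ≡ 15·x in F_17[x]/(f).

Final answer: a · b ≡ 15·x (mod f(x))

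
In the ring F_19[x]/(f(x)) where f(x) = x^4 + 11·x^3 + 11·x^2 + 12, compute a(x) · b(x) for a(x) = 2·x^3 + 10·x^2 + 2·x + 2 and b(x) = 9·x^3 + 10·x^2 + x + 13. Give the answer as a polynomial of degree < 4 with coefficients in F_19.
a · b ≡ 11·x^3 + 7·x^2 + x + 5 (mod f(x))

Multiply as integer polynomials: a · b = 18·x^6 + 110·x^5 + 120·x^4 + 74·x^3 + 152·x^2 + 28·x + 26. Reducing coefficients mod 19: a · b ≡ 18·x^6 + 15·x^5 + 6·x^4 + 17·x^3 + 9·x + 7. Now divide by f(x) = x^4 + 11·x^3 + 11·x^2 + 12 in F_19[x], eliminating the leading term at each step:
  leading term 18·x^6: subtract (18·x^2)·f(x) = 18·x^6 + 8·x^5 + 8·x^4 + 7·x^2, leaving 7·x^5 + 17·x^4 + 17·x^3 + 12·x^2 + 9·x + 7 (coefficients mod 19)
  leading term 7·x^5: subtract (7·x)·f(x) = 7·x^5 + x^4 + x^3 + 8·x, leaving 16·x^4 + 16·x^3 + 12·x^2 + x + 7 (coefficients mod 19)
  leading term 16·x^4: subtract (16)·f(x) = 16·x^4 + 5·x^3 + 5·x^2 + 2, leaving 11·x^3 + 7·x^2 + x + 5 (coefficients mod 19)
The degree is now < 4, so this is the remainder. Hence a · b ≡ 11·x^3 + 7·x^2 + x + 5 in F_19[x]/(f).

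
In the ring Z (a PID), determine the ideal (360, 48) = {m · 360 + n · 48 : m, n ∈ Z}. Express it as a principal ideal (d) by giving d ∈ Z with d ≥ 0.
(360, 48) = (24); d = 24

In the PID Z, (a, b) is generated by gcd(a, b). Compute gcd(360, 48) with the extended Euclidean algorithm, tracking rows (r, s, t) with s·360 + t·48 = r:
  row A: (360, 1, 0)   [1·360 + 0·48 = 360]
  row B: (48, 0, 1)   [0·360 + 1·48 = 48]
  360 = 7·48 + 24   → row C = row A − 7·row B = (24, 1, −7)   [check: 1·360 − 7·48 = 24]
  48 = 2·24 + 0   → remainder 0, stop. gcd = 24 (last nonzero row C).
So gcd(360, 48) = 24, with Bézout identity 1·360 − 7·48 = 24. Containment (⊇): the Bézout identity exhibits 24 as an element of (360, 48), giving (24) ⊆ (360, 48). Containment (⊆): since 24 | 360 and 24 | 48 (360 = 24·15, 48 = 24·2), every Z-linear combination of 360 and 48 is divisible by 24, so (360, 48) ⊆ (24). Therefore (360, 48) = (24), d = 24.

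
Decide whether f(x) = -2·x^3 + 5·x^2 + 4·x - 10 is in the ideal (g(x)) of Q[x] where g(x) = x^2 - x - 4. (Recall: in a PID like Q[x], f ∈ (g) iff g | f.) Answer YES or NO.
In Q[x] the ideal (g) consists of all multiples of g, so f ∈ (g) iff g | f, i.e. iff the remainder of f on division by g is 0. Divide f by g (g is monic, so eliminate the leading term of the running remainder at each step):
  leading term -2·x^3: subtract (-2·x)·g(x) = -2·x^3 + 2·x^2 + 8·x, leaving 3·x^2 - 4·x - 10
  leading term 3·x^2: subtract (3)·g(x) = 3·x^2 - 3·x - 12, leaving 2 - x
The remainder r(x) = 2 - x ≠ 0 (and deg r < deg g), so g ∤ f, i.e. f ∉ (g).

Final answer: NO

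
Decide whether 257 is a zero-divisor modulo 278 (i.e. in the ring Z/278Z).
NO

gcd(257, 278) = 1, so 257 is a unit in Z/278Z (it has a multiplicative inverse). A unit cannot be a zero-divisor: if 257·b ≡ 0 then multiplying both sides by 257^(−1) gives b ≡ 0. So 257 is not a zero-divisor.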